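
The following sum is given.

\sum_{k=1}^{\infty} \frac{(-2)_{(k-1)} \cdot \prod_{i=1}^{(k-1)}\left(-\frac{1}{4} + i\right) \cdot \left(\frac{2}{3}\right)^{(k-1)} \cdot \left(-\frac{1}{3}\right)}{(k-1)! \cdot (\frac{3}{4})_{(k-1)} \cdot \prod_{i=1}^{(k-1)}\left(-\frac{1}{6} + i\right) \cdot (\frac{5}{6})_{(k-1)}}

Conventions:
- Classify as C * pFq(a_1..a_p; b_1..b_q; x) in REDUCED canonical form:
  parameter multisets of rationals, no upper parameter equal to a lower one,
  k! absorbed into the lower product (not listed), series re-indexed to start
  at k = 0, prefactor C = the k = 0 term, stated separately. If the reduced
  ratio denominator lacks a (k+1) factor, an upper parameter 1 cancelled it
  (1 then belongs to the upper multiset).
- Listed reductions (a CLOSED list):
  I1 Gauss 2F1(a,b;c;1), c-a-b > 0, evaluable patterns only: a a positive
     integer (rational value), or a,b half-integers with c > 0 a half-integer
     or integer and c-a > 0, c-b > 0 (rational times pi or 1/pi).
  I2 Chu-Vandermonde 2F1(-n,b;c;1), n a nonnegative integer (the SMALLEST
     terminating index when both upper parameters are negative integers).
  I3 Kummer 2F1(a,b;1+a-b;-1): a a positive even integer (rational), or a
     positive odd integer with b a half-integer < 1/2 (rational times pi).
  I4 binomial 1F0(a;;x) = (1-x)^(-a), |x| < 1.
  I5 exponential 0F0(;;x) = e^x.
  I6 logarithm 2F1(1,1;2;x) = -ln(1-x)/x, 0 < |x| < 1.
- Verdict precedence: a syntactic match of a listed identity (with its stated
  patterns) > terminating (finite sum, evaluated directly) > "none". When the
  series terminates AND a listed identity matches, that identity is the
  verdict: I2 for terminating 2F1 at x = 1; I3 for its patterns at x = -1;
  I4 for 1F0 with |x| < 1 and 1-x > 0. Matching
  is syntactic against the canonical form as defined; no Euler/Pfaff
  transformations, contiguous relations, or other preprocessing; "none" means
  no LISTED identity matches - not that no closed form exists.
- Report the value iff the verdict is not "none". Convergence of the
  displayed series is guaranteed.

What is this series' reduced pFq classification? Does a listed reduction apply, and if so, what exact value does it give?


Classification (C = -\frac{1}{3}): 1F2 with upper {-2}, lower {\frac{5}{6}, \frac{5}{6}}, argument x = \frac{2}{3}. Verdict: terminating at k = 2: the factor (-2)_k kills every later term; summing the 3 survivors is exact. Sum: \frac{2207}{9075}.

First insight: t_0 = -\frac{1}{3} here, and the running product (C = -1/3, x = 2/3) telescopes to a rising factorial.
Term ratio: r(k) = \frac{2}{3} * (k-2) / [(k+\frac{5}{6}) (k+\frac{5}{6}) (k+1)] - rational in k. x = \frac{2}{3}; t_0 = -\frac{1}{3}; negate the roots.


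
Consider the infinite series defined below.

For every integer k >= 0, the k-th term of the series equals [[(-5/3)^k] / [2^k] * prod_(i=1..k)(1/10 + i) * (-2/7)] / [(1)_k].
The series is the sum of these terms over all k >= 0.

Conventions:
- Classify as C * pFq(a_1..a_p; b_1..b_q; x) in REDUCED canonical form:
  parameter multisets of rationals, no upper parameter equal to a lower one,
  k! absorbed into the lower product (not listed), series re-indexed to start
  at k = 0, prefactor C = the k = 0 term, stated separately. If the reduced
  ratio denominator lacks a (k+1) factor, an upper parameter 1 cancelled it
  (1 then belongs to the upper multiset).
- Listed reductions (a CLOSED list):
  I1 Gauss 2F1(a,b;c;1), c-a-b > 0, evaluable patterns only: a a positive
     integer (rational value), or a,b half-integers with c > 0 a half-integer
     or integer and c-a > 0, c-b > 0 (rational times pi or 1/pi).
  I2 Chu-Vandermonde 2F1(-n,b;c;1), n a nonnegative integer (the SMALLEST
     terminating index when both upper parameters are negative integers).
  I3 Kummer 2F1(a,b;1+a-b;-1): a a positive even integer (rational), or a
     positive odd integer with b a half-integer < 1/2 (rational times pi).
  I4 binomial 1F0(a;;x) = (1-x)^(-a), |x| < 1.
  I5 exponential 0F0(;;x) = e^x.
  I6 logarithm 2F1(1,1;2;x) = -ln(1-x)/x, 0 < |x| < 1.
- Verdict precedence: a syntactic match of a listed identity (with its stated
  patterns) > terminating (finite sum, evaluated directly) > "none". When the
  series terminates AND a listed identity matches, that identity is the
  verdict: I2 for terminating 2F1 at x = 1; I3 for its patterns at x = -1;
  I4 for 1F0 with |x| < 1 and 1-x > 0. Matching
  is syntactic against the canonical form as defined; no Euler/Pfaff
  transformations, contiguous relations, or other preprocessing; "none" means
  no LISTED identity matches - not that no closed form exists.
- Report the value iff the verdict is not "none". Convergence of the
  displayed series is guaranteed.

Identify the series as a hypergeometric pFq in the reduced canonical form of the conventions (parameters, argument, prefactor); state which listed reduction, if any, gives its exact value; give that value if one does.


With C = -2/7: the canonical form is 1F0(11/10; -; -5/6). Verdict at x = -5/6: binomial (I4) matches (the 1F0 binomial series: exponent -11/10, x = -5/6). Hence: (-2/7) * (11/6)^(-11/10).

Structural cue: t_0 being -2/7, the running product (C = -2/7) telescopes to a rising factorial.
Adjacent-term ratio: r(k) = (-5/6) * (k+11/10) / [(k+1)] - rational; roots negated = parameters, x = (-5/6), C = -2/7.


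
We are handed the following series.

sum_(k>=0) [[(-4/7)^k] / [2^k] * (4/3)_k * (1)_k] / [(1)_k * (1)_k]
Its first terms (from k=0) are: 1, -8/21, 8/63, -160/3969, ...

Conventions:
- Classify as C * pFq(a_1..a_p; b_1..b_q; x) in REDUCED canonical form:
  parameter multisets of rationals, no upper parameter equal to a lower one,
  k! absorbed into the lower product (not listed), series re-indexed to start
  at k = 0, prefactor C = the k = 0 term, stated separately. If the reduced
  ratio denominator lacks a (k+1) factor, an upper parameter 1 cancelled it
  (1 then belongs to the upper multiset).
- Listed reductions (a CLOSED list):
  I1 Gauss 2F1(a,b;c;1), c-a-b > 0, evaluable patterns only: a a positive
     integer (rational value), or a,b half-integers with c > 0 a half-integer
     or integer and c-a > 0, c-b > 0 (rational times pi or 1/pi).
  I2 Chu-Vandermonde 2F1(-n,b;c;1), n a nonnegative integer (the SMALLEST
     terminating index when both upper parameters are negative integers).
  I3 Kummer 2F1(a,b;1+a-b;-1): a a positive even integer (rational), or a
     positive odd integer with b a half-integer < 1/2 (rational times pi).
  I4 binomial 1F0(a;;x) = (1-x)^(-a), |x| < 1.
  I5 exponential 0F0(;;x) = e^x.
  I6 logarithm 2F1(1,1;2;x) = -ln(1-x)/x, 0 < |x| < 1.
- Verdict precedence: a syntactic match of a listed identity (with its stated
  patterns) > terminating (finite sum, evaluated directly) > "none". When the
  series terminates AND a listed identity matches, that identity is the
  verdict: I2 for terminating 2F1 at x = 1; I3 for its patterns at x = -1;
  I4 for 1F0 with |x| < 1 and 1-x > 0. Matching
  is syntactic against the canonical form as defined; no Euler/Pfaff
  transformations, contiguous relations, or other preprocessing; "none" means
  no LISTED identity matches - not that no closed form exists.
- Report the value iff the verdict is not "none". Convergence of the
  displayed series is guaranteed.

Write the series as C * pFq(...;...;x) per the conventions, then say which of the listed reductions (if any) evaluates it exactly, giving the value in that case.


Classification (C = 1): 1F0 with upper {4/3}, lower {-}, argument x = -2/7. Verdict (x = -2/7): binomial (I4) applies (the 1F0 binomial series: exponent -4/3, x = -2/7). Sum: (9/7)^(-4/3).

First insight: with t_0 = 1, the two k-th powers (C = 1, x = -2/7) combine into one argument.
Step ratio: r(k) = (-2/7) * (k+4/3) / [(k+1)] - rational in k, leading ratio (-2/7); with t_0 = 1, classification follows.


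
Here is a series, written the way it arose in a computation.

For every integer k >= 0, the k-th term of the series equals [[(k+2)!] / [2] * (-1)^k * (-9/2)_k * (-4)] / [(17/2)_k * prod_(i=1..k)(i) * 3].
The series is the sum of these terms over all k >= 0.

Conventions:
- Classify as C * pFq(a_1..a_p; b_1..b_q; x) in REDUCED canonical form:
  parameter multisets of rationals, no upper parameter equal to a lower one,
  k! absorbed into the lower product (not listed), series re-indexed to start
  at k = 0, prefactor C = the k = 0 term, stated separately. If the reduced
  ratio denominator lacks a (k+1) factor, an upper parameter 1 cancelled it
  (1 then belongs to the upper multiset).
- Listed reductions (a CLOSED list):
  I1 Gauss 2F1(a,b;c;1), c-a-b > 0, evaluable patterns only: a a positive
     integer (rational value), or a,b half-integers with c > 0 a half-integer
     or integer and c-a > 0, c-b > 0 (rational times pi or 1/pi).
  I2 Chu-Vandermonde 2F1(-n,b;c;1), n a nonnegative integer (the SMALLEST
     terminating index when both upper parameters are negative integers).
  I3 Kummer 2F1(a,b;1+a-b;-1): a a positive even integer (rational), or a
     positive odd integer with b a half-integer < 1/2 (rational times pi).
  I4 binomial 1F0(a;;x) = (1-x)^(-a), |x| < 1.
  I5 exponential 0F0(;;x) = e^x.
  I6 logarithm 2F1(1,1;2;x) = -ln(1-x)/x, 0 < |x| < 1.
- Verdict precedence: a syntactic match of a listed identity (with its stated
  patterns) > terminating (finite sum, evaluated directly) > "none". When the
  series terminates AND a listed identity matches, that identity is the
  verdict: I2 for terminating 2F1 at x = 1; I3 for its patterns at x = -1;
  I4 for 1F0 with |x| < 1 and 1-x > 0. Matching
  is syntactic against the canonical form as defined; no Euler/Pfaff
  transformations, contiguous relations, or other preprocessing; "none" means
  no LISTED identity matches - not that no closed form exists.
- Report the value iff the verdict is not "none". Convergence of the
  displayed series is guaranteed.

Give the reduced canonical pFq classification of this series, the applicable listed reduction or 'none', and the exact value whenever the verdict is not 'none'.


The series (x = -1) is 2F1: upper {-9/2, 3}, lower {17/2}, prefactor -4/3. Verdict at x = -1: Kummer (I3) matches (x = -1; c = 17/2 equals 1+a-b for upper {-9/2, 3}: listed pattern). Its exact value is (-15015/8192) * pi.

Key step: t_0 = -4/3 here, and the constant factors (C = -4/3) combine into one prefactor.
Consecutive-term ratio: r(k) = (-1) * (k-9/2) (k+3) / [(k+17/2) (k+1)] - poly over poly, x = (-1) from leading terms; C = -4/3 at k = 0.


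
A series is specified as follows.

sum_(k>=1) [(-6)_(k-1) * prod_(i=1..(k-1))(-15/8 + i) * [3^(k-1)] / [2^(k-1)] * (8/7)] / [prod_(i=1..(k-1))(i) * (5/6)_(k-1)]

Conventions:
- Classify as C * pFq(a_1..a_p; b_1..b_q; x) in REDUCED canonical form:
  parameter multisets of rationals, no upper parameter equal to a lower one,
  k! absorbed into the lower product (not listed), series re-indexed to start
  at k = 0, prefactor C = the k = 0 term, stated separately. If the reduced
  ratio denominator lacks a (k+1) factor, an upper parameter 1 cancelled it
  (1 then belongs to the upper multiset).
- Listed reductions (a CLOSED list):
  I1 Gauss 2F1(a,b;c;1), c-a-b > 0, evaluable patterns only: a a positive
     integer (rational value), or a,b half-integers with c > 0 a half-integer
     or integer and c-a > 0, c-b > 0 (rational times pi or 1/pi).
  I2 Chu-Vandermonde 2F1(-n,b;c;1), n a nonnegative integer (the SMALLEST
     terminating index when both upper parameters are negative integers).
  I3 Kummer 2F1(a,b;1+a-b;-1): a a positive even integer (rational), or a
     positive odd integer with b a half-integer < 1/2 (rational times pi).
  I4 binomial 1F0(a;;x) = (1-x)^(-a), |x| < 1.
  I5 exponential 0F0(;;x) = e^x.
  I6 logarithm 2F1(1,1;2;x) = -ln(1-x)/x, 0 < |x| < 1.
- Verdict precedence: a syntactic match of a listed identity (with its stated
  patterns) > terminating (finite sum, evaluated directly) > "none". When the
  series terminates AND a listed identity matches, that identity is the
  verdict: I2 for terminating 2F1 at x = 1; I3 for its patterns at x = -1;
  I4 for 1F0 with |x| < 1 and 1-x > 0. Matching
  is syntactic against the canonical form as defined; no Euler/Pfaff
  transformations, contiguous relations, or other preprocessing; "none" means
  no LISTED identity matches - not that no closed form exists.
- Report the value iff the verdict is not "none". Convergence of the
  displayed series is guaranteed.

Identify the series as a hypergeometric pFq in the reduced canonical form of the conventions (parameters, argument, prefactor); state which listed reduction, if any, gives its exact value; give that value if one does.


Structural cue: from the first term 8/7: the product of the first k integers (C = 8/7, x = 3/2) is k!.
Adjacent-term ratio: r(k) = (3/2) * (k-6) (k-7/8) / [(k+5/6) (k+1)] - rational; roots negated = parameters, x = (3/2), C = 8/7.

With C = 8/7: the canonical form is 2F1(-6, -7/8; 5/6; 3/2). Verdict: terminating (-6 upstairs). 7 nonzero terms in all; added directly. Exact value: 1493936915651/143049195520.


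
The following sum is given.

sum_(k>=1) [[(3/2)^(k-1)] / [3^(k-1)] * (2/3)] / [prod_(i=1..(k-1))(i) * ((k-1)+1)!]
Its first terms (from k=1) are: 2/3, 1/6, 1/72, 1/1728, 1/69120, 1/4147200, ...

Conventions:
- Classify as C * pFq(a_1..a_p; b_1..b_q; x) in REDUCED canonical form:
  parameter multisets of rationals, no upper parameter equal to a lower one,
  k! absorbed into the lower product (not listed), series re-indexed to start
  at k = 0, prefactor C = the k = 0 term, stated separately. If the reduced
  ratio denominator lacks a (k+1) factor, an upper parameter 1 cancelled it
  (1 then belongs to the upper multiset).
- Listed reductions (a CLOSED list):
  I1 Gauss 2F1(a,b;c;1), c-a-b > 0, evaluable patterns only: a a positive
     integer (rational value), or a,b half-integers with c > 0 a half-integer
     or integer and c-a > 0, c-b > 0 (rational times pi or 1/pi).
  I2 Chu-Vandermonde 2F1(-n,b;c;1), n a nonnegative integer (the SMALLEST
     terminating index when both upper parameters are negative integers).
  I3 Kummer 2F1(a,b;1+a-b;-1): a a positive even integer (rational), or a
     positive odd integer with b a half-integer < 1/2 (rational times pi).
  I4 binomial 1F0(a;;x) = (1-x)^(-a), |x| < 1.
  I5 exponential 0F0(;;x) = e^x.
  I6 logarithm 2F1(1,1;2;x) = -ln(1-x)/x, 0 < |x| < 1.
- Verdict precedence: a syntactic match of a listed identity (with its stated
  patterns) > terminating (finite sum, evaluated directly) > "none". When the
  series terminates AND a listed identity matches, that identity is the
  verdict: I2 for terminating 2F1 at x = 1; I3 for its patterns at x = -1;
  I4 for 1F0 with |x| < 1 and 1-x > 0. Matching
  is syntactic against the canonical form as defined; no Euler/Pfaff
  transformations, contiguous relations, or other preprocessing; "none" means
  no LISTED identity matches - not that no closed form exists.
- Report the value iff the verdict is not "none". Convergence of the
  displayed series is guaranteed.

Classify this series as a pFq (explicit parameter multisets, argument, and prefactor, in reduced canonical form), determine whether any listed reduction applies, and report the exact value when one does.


This is 2/3 * 0F1(-; 2; 1/2) in reduced canonical form. Verdict: none (x = 1/2): each listed identity misses the multisets {-} ; {2}.

Key observation: x = (1/2) and the product of the first k integers (prefactor 2/3) is k!.
Ratio: r(k) = (1/2) * 1 / [(k+2) (k+1)] - poly over poly, x = (1/2) from leading terms; C = 2/3 at k = 0.


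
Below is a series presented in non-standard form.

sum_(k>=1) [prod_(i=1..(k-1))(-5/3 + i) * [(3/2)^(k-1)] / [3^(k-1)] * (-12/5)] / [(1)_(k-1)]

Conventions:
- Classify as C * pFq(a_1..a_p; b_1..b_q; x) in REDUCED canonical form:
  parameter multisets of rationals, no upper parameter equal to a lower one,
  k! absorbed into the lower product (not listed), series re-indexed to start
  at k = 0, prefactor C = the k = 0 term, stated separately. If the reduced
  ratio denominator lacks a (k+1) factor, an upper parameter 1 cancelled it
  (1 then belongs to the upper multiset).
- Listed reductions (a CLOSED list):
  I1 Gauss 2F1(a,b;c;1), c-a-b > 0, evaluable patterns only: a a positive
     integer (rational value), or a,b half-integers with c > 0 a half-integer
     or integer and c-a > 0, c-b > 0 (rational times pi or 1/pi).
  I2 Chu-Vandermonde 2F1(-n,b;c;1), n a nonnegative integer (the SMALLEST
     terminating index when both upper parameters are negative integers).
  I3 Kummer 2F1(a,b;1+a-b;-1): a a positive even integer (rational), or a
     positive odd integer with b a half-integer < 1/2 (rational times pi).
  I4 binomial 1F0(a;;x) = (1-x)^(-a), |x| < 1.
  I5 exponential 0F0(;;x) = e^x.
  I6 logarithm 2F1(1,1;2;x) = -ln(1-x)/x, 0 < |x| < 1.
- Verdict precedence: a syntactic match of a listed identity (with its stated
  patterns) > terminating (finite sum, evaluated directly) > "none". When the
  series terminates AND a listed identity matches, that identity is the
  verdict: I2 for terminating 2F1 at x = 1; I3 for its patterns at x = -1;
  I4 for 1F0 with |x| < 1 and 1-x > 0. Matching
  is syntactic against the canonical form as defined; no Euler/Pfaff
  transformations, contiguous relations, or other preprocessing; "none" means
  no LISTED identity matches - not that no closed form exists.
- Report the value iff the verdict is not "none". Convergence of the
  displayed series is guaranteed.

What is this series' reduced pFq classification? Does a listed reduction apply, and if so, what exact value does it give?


The series (x = 1/2) is 1F0: upper {-2/3}, lower {-}, prefactor -12/5. Verdict at x = 1/2: the binomial series (I4) matches (the 1F0 binomial series: exponent 2/3, x = 1/2). Its exact value is (-12/5) * (1/2)^(2/3).

Structural cue: from the first term -12/5: the two k-th powers (C = -12/5, x = 1/2) combine into one argument.
Adjacent-term ratio: r(k) = (1/2) * (k-2/3) / [(k+1)] - rational in k, leading ratio (1/2); with t_0 = -12/5, classification follows.


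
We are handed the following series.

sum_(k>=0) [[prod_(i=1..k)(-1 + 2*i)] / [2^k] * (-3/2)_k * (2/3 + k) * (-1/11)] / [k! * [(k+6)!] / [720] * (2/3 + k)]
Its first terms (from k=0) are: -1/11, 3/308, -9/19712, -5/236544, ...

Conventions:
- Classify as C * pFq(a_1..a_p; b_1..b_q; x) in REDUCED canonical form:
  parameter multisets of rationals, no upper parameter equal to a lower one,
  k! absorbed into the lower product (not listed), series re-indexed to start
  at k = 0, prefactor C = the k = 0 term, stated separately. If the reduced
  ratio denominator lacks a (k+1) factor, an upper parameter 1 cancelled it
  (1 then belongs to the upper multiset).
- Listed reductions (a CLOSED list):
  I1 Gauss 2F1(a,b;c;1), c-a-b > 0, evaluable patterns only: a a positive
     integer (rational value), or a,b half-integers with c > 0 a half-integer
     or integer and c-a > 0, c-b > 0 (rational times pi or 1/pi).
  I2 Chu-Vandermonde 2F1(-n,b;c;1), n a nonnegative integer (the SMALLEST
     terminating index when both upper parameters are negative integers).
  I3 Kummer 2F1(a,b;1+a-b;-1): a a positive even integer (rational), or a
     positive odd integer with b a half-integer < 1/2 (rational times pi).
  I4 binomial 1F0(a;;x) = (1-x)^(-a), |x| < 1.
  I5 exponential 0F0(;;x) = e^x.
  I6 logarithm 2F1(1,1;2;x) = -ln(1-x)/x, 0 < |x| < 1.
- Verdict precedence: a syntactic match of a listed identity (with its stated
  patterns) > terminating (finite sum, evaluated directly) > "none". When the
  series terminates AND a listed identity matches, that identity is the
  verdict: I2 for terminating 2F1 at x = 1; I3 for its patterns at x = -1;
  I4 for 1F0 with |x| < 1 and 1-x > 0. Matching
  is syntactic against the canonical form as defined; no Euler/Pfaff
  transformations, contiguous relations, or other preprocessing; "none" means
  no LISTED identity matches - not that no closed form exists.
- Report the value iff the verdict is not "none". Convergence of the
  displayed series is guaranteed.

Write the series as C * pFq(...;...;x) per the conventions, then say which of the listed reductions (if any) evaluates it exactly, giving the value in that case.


Structural cue: from the first term -1/11: the denominator's factorial ratio (C = -1/11, x = 1) is a lower Pochhammer.
Term ratio: r(k) = 1 * (k-3/2) (k+1/2) / [(k+7) (k+1)] - rational in k, leading ratio 1; with t_0 = -1/11, classification follows.

Classification (C = -1/11): 2F1 with upper {-3/2, 1/2}, lower {7}, argument x = 1. Verdict: Gauss's theorem I1 (half-integer case) applies (x = 1; upper {-3/2, 1/2} half-integers, c = 7 in the evaluable pattern). Value: (-4194304/16351335) / pi.


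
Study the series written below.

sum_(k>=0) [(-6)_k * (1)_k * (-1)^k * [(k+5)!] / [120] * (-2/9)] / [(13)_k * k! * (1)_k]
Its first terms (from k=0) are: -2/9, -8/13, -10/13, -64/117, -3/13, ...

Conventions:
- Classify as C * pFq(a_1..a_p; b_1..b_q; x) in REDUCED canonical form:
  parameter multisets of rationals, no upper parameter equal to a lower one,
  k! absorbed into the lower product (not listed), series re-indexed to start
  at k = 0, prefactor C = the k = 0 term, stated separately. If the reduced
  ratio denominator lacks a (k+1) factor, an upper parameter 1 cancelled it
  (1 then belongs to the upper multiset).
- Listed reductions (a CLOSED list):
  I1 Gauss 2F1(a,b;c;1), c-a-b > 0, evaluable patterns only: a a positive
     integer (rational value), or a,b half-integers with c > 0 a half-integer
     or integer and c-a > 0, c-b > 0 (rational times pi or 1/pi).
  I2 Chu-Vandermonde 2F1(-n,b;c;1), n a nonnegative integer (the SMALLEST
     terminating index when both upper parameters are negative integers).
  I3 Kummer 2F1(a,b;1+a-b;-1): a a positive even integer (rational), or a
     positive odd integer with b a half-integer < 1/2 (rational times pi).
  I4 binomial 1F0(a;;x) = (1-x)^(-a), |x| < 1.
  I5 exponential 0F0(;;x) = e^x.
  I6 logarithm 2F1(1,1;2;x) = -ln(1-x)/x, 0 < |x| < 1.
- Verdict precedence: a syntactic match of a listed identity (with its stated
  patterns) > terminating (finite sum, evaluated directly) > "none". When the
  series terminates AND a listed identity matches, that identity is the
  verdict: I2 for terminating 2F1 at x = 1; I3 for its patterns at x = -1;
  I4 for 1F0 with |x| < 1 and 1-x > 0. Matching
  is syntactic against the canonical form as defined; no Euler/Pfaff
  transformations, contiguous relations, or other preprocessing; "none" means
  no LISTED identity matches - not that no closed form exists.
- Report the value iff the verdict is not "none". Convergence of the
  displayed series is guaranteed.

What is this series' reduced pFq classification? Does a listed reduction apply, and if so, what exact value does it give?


Canonical form: C = -2/9 times 2F1 with upper {-6, 6}, lower {13}, x = -1. Verdict (x = -1): the Kummer evaluation I3 applies (x = -1; c = 13 equals 1+a-b for upper {-6, 6}: listed pattern). Exact value: -22/9.

The tell: t_0 being -2/9, the parameter 1 appears in both the upper and lower lists and cancels.
Step ratio: r(k) = (-1) * (k-6) (k+6) / [(k+13) (k+1)] - poly over poly, x = (-1) from leading terms; C = -2/9 at k = 0.


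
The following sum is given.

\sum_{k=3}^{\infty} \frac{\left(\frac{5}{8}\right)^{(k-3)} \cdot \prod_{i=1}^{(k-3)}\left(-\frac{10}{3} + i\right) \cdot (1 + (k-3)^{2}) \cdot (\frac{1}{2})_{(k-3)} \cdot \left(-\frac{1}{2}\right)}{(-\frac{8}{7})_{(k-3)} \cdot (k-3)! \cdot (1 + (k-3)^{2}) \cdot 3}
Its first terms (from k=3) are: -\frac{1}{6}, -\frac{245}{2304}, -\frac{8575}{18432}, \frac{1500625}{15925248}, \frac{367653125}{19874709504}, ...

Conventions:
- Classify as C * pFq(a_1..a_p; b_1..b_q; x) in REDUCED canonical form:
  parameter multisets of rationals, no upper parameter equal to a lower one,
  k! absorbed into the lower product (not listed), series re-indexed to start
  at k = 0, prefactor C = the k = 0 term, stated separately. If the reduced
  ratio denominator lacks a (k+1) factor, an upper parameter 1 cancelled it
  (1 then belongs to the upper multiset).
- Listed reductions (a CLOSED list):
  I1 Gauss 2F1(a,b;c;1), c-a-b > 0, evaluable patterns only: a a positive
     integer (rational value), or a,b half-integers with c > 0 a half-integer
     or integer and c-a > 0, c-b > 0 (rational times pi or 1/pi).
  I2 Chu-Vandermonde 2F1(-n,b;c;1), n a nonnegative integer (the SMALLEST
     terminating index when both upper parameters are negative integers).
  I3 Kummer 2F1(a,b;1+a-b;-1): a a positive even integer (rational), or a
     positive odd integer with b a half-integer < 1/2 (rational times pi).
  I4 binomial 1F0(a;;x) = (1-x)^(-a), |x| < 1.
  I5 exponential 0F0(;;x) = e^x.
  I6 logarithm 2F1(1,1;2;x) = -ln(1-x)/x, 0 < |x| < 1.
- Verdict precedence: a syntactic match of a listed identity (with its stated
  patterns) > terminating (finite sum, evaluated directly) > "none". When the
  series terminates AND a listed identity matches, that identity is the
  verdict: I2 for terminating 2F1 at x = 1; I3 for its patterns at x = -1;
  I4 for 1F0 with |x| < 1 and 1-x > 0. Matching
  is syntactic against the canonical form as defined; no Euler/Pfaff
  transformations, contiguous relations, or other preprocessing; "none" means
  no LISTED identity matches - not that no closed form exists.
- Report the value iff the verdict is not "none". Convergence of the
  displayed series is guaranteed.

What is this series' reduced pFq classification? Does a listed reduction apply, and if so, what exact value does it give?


Key observation: t_0 = -\frac{1}{6} here, and k^2 + 1 divides numerator and denominator alike; C = -1/6, x = 5/8 after cancelling.
Adjacent-term ratio: r(k) = \frac{5}{8} * (k-\frac{7}{3}) (k+\frac{1}{2}) / [(k-\frac{8}{7}) (k+1)] - rational; roots negated = parameters, x = \frac{5}{8}, C = -\frac{1}{6}.

x = \frac{5}{8} here; the reduced form reads 2F1, upper {-\frac{7}{3}, \frac{1}{2}}, lower {-\frac{8}{7}}, C = -\frac{1}{6}. Verdict: none - this 2F1 at x = \frac{5}{8} matches no listed pattern, and upper {-\frac{7}{3}, \frac{1}{2}} holds no stopper.


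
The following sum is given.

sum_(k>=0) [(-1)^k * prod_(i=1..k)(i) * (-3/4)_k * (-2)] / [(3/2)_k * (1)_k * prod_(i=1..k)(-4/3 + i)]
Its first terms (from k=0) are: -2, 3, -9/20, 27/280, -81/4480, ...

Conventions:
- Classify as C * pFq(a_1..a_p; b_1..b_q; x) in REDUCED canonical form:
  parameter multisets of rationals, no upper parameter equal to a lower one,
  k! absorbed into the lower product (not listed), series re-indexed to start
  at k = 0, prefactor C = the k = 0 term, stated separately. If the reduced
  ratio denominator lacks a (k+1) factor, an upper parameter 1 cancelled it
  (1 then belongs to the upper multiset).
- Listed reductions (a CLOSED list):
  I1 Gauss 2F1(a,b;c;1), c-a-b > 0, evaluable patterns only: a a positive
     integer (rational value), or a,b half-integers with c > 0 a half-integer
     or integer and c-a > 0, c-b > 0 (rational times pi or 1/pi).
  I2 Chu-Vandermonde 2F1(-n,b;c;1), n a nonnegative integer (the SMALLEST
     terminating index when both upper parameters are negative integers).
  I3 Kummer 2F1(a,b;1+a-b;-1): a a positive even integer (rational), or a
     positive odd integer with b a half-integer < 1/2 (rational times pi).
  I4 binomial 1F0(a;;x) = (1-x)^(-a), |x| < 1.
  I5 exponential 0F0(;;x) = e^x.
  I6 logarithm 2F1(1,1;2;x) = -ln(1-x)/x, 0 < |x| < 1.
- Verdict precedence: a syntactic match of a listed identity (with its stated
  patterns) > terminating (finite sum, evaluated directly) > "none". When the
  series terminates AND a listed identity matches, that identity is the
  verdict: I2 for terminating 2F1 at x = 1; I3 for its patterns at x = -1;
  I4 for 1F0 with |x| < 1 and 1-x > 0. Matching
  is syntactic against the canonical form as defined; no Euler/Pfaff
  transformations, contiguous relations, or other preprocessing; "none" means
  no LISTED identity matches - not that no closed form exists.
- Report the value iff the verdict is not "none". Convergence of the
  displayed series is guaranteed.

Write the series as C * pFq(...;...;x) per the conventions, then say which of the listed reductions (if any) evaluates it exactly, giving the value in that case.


Classification (C = -2): 2F2 with upper {-3/4, 1}, lower {-1/3, 3/2}, argument x = -1. Verdict: no listed reduction: x = -1 and upper {-3/4, 1} fail every I1-I6 pattern.

Key step: t_0 = -2 here, and (1)_k (prefactor -2) is k! itself.
Adjacent-term ratio: r(k) = (-1) * (k-3/4) (k+1) / [(k-1/3) (k+3/2) (k+1)] - rational in k, leading ratio (-1); with t_0 = -2, classification follows.


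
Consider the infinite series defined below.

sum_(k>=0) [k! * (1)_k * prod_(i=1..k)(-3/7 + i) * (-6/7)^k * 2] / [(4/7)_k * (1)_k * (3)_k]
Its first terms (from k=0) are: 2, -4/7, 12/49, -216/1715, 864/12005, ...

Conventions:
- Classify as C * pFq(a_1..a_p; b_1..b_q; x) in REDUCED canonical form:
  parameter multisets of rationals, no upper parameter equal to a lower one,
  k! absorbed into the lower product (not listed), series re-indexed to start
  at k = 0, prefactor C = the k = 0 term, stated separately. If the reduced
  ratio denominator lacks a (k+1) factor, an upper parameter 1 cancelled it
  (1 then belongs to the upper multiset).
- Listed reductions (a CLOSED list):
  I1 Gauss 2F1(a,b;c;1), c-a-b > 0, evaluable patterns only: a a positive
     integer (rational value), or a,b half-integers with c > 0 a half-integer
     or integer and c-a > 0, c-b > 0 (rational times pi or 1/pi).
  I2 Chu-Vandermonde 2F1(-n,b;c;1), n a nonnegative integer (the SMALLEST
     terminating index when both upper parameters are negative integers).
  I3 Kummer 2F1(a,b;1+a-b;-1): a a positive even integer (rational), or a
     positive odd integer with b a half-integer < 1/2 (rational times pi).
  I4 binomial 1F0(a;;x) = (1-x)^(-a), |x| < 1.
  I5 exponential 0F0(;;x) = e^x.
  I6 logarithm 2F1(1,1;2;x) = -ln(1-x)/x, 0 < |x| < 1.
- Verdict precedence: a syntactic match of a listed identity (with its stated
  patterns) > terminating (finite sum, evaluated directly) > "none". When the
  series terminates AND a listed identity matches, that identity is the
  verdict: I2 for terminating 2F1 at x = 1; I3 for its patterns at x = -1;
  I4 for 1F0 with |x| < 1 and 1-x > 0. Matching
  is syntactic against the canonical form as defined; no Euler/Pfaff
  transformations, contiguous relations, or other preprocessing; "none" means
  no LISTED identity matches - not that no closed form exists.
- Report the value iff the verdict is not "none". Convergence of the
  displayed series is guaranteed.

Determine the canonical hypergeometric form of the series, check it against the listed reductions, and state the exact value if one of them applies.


This is 2 * 2F1(1, 1; 3; -6/7) in reduced canonical form. Verdict: none. Every listed pattern misses the 2F1 form at -6/7, upper {1, 1}.

Key observation: t_0 being 2, (1)_k (C = 2) is k! itself.
Consecutive-term ratio: r(k) = (-6/7) * (k+1) (k+1) / [(k+3) (k+1)] - rational; roots negated = parameters, x = (-6/7), C = 2.


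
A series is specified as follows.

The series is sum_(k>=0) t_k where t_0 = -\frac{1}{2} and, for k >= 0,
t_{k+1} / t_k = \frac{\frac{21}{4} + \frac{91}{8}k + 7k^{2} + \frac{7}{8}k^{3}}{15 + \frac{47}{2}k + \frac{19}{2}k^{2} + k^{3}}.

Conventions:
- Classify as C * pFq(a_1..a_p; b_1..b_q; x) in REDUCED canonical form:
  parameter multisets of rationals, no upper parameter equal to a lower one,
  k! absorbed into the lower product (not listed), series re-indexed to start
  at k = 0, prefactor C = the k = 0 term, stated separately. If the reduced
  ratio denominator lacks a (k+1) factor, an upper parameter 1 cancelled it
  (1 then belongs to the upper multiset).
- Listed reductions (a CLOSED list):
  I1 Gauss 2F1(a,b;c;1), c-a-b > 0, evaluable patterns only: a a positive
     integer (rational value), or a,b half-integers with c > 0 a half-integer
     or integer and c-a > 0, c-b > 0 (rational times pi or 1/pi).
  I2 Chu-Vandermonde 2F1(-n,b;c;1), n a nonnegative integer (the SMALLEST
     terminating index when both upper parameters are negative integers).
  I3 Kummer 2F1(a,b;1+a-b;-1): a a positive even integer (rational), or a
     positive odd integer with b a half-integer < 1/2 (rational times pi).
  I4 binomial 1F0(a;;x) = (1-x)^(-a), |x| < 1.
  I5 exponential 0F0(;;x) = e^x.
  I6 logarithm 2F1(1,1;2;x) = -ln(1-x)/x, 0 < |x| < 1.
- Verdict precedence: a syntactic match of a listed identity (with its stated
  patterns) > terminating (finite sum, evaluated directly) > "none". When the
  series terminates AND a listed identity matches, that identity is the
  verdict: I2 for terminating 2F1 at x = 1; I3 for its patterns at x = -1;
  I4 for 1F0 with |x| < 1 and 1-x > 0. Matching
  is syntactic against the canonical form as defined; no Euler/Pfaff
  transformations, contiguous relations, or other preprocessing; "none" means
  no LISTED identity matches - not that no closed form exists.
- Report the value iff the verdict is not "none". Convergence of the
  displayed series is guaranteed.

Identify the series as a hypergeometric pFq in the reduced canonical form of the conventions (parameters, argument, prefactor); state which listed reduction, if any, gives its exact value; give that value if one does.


Canonical form: C = -\frac{1}{2} times 2F1 with upper {1, 1}, lower {\frac{5}{2}}, x = \frac{7}{8}. Verdict: none. A 2F1 with upper {1, 1} fits none of I1-I6 at x = \frac{7}{8}; the sum runs forever.

Key observation: t_0 being -\frac{1}{2}, factor the ratio over Q (C = -1/2): negated roots = parameters.
Ratio: r(k) = \frac{7}{8} * (k+1) (k+1) / [(k+\frac{5}{2}) (k+1)] - rational in k. x = \frac{7}{8}; t_0 = -\frac{1}{2}; negate the roots.


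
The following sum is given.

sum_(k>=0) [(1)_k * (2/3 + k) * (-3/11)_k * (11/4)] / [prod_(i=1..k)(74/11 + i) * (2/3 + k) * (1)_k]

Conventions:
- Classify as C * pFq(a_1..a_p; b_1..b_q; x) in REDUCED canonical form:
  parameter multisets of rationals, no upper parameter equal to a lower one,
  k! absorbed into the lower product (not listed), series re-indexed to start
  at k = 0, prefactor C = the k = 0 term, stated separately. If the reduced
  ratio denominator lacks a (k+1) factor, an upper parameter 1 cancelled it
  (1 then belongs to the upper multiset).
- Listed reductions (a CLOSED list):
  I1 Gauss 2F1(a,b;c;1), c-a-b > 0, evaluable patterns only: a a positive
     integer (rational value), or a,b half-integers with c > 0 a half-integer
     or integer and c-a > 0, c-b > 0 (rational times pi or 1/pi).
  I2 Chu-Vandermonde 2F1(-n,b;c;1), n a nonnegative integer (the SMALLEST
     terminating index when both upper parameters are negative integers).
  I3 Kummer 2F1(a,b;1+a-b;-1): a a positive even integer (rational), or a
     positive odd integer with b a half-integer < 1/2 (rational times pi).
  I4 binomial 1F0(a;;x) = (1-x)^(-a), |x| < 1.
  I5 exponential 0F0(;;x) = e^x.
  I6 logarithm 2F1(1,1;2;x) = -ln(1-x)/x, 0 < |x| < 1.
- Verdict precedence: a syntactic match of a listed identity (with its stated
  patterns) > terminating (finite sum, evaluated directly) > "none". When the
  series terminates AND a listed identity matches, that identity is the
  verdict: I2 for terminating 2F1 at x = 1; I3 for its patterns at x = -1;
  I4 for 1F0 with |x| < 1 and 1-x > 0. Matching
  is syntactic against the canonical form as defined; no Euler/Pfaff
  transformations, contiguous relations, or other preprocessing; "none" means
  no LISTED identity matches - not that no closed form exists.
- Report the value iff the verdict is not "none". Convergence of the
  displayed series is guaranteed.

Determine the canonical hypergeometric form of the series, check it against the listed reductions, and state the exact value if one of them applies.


The series (x = 1) is 2F1: upper {-3/11, 1}, lower {85/11}, prefactor 11/4. Verdict (x = 1): Gauss (I1, integer-parameter pattern) applies (x = 1: the Gamma ratio telescopes since c-a-b = 7 > 0 and a = 1 in Z>0). Hence: 37/14.

First insight: t_0 = 11/4 here, and striking the common factor k + 2/3 reduces the term (C = 11/4).
Ratio: r(k) = 1 * (k-3/11) (k+1) / [(k+85/11) (k+1)] - rational in k. x = 1; t_0 = 11/4; negate the roots.


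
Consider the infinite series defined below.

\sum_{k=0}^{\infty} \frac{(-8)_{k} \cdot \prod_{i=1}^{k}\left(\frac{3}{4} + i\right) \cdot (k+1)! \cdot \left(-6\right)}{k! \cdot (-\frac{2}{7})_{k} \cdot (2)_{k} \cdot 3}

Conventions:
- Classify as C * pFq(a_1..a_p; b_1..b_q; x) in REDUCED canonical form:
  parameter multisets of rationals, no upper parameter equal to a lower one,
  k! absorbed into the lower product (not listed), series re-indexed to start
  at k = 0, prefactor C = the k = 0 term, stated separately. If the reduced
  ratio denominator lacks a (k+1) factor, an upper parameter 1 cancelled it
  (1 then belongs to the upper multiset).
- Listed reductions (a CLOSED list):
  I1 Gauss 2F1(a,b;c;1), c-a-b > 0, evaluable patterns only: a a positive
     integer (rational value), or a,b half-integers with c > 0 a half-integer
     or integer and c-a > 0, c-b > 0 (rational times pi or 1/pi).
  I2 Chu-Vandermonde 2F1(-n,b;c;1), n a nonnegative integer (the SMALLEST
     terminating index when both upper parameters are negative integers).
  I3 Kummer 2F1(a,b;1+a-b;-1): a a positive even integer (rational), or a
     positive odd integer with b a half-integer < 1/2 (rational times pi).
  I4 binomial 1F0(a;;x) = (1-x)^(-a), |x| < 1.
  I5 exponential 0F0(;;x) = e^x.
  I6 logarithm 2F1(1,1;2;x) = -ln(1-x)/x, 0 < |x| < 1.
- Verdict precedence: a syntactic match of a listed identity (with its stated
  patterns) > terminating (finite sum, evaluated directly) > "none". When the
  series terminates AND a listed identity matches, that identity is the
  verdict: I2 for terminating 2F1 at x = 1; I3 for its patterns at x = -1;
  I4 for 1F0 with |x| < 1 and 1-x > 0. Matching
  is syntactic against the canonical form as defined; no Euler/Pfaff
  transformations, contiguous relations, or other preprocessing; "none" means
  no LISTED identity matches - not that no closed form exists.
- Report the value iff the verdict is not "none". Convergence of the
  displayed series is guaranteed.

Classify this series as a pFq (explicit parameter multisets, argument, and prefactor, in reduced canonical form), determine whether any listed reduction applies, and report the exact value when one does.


With C = -2: the canonical form is 2F1(-8, \frac{7}{4}; -\frac{2}{7}; 1). Verdict: Vandermonde's identity (I2) fires (terminating 2F1 at x = 1 with n = 8, b = 7/4, c = -\frac{2}{7}). Value: -\frac{334238427}{12813598720}.

Key step: t_0 being -2, the factorial ratio (prefactor -2) (k+a-1)!/(a-1)! is a rising factorial (a)_k.
Ratio: r(k) = 1 * (k-8) (k+\frac{7}{4}) / [(k-\frac{2}{7}) (k+1)] ; factor over Q: parameters, x = 1, and C = -2.


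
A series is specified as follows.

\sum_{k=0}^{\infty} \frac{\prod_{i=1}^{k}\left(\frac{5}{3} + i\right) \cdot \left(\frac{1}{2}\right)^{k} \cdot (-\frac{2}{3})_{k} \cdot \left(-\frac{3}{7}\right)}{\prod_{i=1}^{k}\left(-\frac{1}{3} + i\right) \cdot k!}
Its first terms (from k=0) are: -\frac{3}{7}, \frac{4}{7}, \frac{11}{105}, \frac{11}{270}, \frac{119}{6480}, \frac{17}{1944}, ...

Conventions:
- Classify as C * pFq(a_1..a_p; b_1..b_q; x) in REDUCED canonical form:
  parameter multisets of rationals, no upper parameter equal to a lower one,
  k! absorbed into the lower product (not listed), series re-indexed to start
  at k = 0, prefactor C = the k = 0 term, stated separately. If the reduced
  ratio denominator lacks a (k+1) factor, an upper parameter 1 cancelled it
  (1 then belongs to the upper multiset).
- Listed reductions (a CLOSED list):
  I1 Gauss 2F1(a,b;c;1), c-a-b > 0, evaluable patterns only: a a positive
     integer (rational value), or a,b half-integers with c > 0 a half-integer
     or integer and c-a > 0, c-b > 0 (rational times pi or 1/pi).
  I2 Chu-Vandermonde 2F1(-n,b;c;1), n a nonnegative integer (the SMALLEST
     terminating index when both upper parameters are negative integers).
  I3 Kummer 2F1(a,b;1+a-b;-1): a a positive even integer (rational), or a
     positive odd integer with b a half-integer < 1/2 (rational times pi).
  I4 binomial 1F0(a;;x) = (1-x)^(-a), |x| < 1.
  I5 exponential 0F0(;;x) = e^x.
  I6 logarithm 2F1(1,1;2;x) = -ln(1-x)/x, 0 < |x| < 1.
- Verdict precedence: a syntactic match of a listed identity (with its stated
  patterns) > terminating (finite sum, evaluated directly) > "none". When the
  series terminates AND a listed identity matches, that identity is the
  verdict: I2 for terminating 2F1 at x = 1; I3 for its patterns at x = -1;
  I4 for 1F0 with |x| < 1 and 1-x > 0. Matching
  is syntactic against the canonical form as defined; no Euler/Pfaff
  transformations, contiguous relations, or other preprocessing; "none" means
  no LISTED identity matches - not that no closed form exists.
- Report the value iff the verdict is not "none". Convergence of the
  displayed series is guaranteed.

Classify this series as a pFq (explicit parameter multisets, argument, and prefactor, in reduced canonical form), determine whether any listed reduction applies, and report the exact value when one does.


Key observation: t_0 = -\frac{3}{7} here, and the running product (prefactor -3/7) telescopes to a rising factorial.
Term ratio: r(k) = \frac{1}{2} * (k-\frac{2}{3}) (k+\frac{8}{3}) / [(k+\frac{2}{3}) (k+1)] - rational in k, leading ratio \frac{1}{2}; with t_0 = -\frac{3}{7}, classification follows.

At argument \frac{1}{2}: a 2F1 with upper {-\frac{2}{3}, \frac{8}{3}}, lower {\frac{2}{3}}, scaled by C = -\frac{3}{7}. Verdict: no listed reduction: x = \frac{1}{2} and upper {-\frac{2}{3}, \frac{8}{3}} fail every I1-I6 pattern.
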